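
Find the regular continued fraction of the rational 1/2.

Run the Euclidean algorithm on 1 and 2; the successive quotients are the partial quotients a_0, a_1, ... (each step inverts the fractional part left over by the previous one):
  1 = 0*2 + 1, so a_0 = 0.
  2 = 2*1 + 0, so a_1 = 2.
The remainder reaches 0 after 2 divisions, so the expansion has 2 partial quotients, read off in order.

[0; 2]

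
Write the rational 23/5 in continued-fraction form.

Run the Euclidean algorithm on 23 and 5; the successive quotients are the partial quotients a_0, a_1, ... (each step inverts the fractional part left over by the previous one):
  23 = 4*5 + 3, so a_0 = 4.
  5 = 1*3 + 2, so a_1 = 1.
  3 = 1*2 + 1, so a_2 = 1.
  2 = 2*1 + 0, so a_3 = 2.
The remainder reaches 0 after 4 divisions, so the expansion has 4 partial quotients, read off in order.

[4; 1, 1, 2]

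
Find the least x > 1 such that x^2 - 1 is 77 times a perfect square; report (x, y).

(x, y) = (351, 40)

First expand sqrt(77) as a continued fraction. With x_i = (sqrt(77) + m_i)/d_i and (m_0, d_0) = (0, 1): a_0 = floor(sqrt(77)) = 8, since 8^2 = 64 <= 77 < 81 = 9^2.
Iterate m_{i+1} = d_i*a_i - m_i, d_{i+1} = (77 - m_{i+1}^2)/d_i, a_{i+1} = floor((a_0 + m_{i+1})/d_{i+1}):
  m_1 = 1*8 - 0 = 8, d_1 = (77 - 8^2)/1 = 13/1 = 13, a_1 = floor((8 + 8)/13) = 1.
  m_2 = 13*1 - 8 = 5, d_2 = (77 - 5^2)/13 = 52/13 = 4, a_2 = floor((8 + 5)/4) = 3.
  m_3 = 4*3 - 5 = 7, d_3 = (77 - 7^2)/4 = 28/4 = 7, a_3 = floor((8 + 7)/7) = 2.
  m_4 = 7*2 - 7 = 7, d_4 = (77 - 7^2)/7 = 28/7 = 4, a_4 = floor((8 + 7)/4) = 3.
  m_5 = 4*3 - 7 = 5, d_5 = (77 - 5^2)/4 = 52/4 = 13, a_5 = floor((8 + 5)/13) = 1.
  m_6 = 13*1 - 5 = 8, d_6 = (77 - 8^2)/13 = 13/13 = 1, a_6 = floor((8 + 8)/1) = 16.
  m_7 = 1*16 - 8 = 8, d_7 = (77 - 8^2)/1 = 13/1 = 13: (m_7, d_7) = (m_1, d_1) = (8, 13), so from here the quotients repeat a_1, ..., a_6; the period length is 6.
So sqrt(77) = [8; (1, 3, 2, 3, 1, 16)] with period length k = 6.
k is even, so the fundamental solution of x^2 - 77y^2 = 1 is (p_{k-1}, q_{k-1}) = (p_5, q_5); compute convergents through index 5.
Convergents (p_i = a_i*p_{i-1} + p_{i-2}, q_i = a_i*q_{i-1} + q_{i-2} with p_{-2}=0, p_{-1}=1, q_{-2}=1, q_{-1}=0):
  i=0: a_0=8, p_0 = 8*1 + 0 = 8, q_0 = 8*0 + 1 = 1.
  i=1: a_1=1, p_1 = 1*8 + 1 = 9, q_1 = 1*1 + 0 = 1.
  i=2: a_2=3, p_2 = 3*9 + 8 = 35, q_2 = 3*1 + 1 = 4.
  i=3: a_3=2, p_3 = 2*35 + 9 = 79, q_3 = 2*4 + 1 = 9.
  i=4: a_4=3, p_4 = 3*79 + 35 = 272, q_4 = 3*9 + 4 = 31.
  i=5: a_5=1, p_5 = 1*272 + 79 = 351, q_5 = 1*31 + 9 = 40.
Check: 351^2 - 77*40^2 = 123201 - 123200 = 1, so (x, y) = (351, 40) solves the equation, and by the theorem it is the least positive solution.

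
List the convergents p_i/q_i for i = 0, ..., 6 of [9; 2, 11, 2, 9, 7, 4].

9/1, 19/2, 218/23, 455/48, 4313/455, 30646/3233, 126897/13387

Using the convergent recurrence p_i = a_i*p_{i-1} + p_{i-2}, q_i = a_i*q_{i-1} + q_{i-2} with p_{-2}=0, p_{-1}=1, q_{-2}=1, q_{-1}=0:
  i=0: a_0=9, p_0 = 9*1 + 0 = 9, q_0 = 9*0 + 1 = 1.
  i=1: a_1=2, p_1 = 2*9 + 1 = 19, q_1 = 2*1 + 0 = 2.
  i=2: a_2=11, p_2 = 11*19 + 9 = 218, q_2 = 11*2 + 1 = 23.
  i=3: a_3=2, p_3 = 2*218 + 19 = 455, q_3 = 2*23 + 2 = 48.
  i=4: a_4=9, p_4 = 9*455 + 218 = 4313, q_4 = 9*48 + 23 = 455.
  i=5: a_5=7, p_5 = 7*4313 + 455 = 30646, q_5 = 7*455 + 48 = 3233.
  i=6: a_6=4, p_6 = 4*30646 + 4313 = 126897, q_6 = 4*3233 + 455 = 13387.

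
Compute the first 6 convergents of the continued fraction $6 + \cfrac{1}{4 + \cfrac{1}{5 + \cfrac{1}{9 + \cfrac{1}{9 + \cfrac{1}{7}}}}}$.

Using the convergent recurrence p_i = a_i*p_{i-1} + p_{i-2}, q_i = a_i*q_{i-1} + q_{i-2} with p_{-2}=0, p_{-1}=1, q_{-2}=1, q_{-1}=0:
  i=0: a_0=6, p_0 = 6*1 + 0 = 6, q_0 = 6*0 + 1 = 1.
  i=1: a_1=4, p_1 = 4*6 + 1 = 25, q_1 = 4*1 + 0 = 4.
  i=2: a_2=5, p_2 = 5*25 + 6 = 131, q_2 = 5*4 + 1 = 21.
  i=3: a_3=9, p_3 = 9*131 + 25 = 1204, q_3 = 9*21 + 4 = 193.
  i=4: a_4=9, p_4 = 9*1204 + 131 = 10967, q_4 = 9*193 + 21 = 1758.
  i=5: a_5=7, p_5 = 7*10967 + 1204 = 77973, q_5 = 7*1758 + 193 = 12499.

6/1, 25/4, 131/21, 1204/193, 10967/1758, 77973/12499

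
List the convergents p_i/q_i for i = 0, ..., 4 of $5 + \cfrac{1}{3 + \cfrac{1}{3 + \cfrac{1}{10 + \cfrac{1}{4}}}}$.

5/1, 16/3, 53/10, 546/103, 2237/422

Using the convergent recurrence p_i = a_i*p_{i-1} + p_{i-2}, q_i = a_i*q_{i-1} + q_{i-2} with p_{-2}=0, p_{-1}=1, q_{-2}=1, q_{-1}=0:
  i=0: a_0=5, p_0 = 5*1 + 0 = 5, q_0 = 5*0 + 1 = 1.
  i=1: a_1=3, p_1 = 3*5 + 1 = 16, q_1 = 3*1 + 0 = 3.
  i=2: a_2=3, p_2 = 3*16 + 5 = 53, q_2 = 3*3 + 1 = 10.
  i=3: a_3=10, p_3 = 10*53 + 16 = 546, q_3 = 10*10 + 3 = 103.
  i=4: a_4=4, p_4 = 4*546 + 53 = 2237, q_4 = 4*103 + 10 = 422.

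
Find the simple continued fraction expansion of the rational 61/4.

Run the Euclidean algorithm on 61 and 4; the successive quotients are the partial quotients a_0, a_1, ... (each step inverts the fractional part left over by the previous one):
  61 = 15*4 + 1, so a_0 = 15.
  4 = 4*1 + 0, so a_1 = 4.
The remainder reaches 0 after 2 divisions, so the expansion has 2 partial quotients, read off in order.

[15; 4]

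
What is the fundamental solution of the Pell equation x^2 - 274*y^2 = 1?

First expand sqrt(274) as a continued fraction. With x_i = (sqrt(274) + m_i)/d_i and (m_0, d_0) = (0, 1): a_0 = floor(sqrt(274)) = 16, since 16^2 = 256 <= 274 < 289 = 17^2.
Iterate m_{i+1} = d_i*a_i - m_i, d_{i+1} = (274 - m_{i+1}^2)/d_i, a_{i+1} = floor((a_0 + m_{i+1})/d_{i+1}):
  m_1 = 1*16 - 0 = 16, d_1 = (274 - 16^2)/1 = 18/1 = 18, a_1 = floor((16 + 16)/18) = 1.
  m_2 = 18*1 - 16 = 2, d_2 = (274 - 2^2)/18 = 270/18 = 15, a_2 = floor((16 + 2)/15) = 1.
  m_3 = 15*1 - 2 = 13, d_3 = (274 - 13^2)/15 = 105/15 = 7, a_3 = floor((16 + 13)/7) = 4.
  m_4 = 7*4 - 13 = 15, d_4 = (274 - 15^2)/7 = 49/7 = 7, a_4 = floor((16 + 15)/7) = 4.
  m_5 = 7*4 - 15 = 13, d_5 = (274 - 13^2)/7 = 105/7 = 15, a_5 = floor((16 + 13)/15) = 1.
  m_6 = 15*1 - 13 = 2, d_6 = (274 - 2^2)/15 = 270/15 = 18, a_6 = floor((16 + 2)/18) = 1.
  m_7 = 18*1 - 2 = 16, d_7 = (274 - 16^2)/18 = 18/18 = 1, a_7 = floor((16 + 16)/1) = 32.
  m_8 = 1*32 - 16 = 16, d_8 = (274 - 16^2)/1 = 18/1 = 18: (m_8, d_8) = (m_1, d_1) = (16, 18), so from here the quotients repeat a_1, ..., a_7; the period length is 7.
So sqrt(274) = [16; (1, 1, 4, 4, 1, 1, 32)] with period length k = 7.
k is odd, so (p_{k-1}, q_{k-1}) only solves x^2 - 274y^2 = -1 and the fundamental solution of x^2 - 274y^2 = 1 is (p_{2k-1}, q_{2k-1}) = (p_13, q_13); compute convergents through index 13, running through the period twice.
Convergents (p_i = a_i*p_{i-1} + p_{i-2}, q_i = a_i*q_{i-1} + q_{i-2} with p_{-2}=0, p_{-1}=1, q_{-2}=1, q_{-1}=0):
  i=0: a_0=16, p_0 = 16*1 + 0 = 16, q_0 = 16*0 + 1 = 1.
  i=1: a_1=1, p_1 = 1*16 + 1 = 17, q_1 = 1*1 + 0 = 1.
  i=2: a_2=1, p_2 = 1*17 + 16 = 33, q_2 = 1*1 + 1 = 2.
  i=3: a_3=4, p_3 = 4*33 + 17 = 149, q_3 = 4*2 + 1 = 9.
  i=4: a_4=4, p_4 = 4*149 + 33 = 629, q_4 = 4*9 + 2 = 38.
  i=5: a_5=1, p_5 = 1*629 + 149 = 778, q_5 = 1*38 + 9 = 47.
  i=6: a_6=1, p_6 = 1*778 + 629 = 1407, q_6 = 1*47 + 38 = 85.
  i=7: a_7=32, p_7 = 32*1407 + 778 = 45802, q_7 = 32*85 + 47 = 2767.
  i=8: a_8=1, p_8 = 1*45802 + 1407 = 47209, q_8 = 1*2767 + 85 = 2852.
  i=9: a_9=1, p_9 = 1*47209 + 45802 = 93011, q_9 = 1*2852 + 2767 = 5619.
  i=10: a_10=4, p_10 = 4*93011 + 47209 = 419253, q_10 = 4*5619 + 2852 = 25328.
  i=11: a_11=4, p_11 = 4*419253 + 93011 = 1770023, q_11 = 4*25328 + 5619 = 106931.
  i=12: a_12=1, p_12 = 1*1770023 + 419253 = 2189276, q_12 = 1*106931 + 25328 = 132259.
  i=13: a_13=1, p_13 = 1*2189276 + 1770023 = 3959299, q_13 = 1*132259 + 106931 = 239190.
Indeed p_6^2 - 274*q_6^2 = 1979649 - 1979650 = -1, not +1.
Check: 3959299^2 - 274*239190^2 = 15676048571401 - 15676048571400 = 1, so (x, y) = (3959299, 239190) solves the equation, and by the theorem it is the least positive solution.

(x, y) = (3959299, 239190)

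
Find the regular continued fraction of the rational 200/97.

[2; 16, 6]

Run the Euclidean algorithm on 200 and 97; the successive quotients are the partial quotients a_0, a_1, ... (each step inverts the fractional part left over by the previous one):
  200 = 2*97 + 6, so a_0 = 2.
  97 = 16*6 + 1, so a_1 = 16.
  6 = 6*1 + 0, so a_2 = 6.
The remainder reaches 0 after 3 divisions, so the expansion has 3 partial quotients, read off in order.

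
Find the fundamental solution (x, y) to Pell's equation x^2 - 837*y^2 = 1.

First expand sqrt(837) as a continued fraction. With x_i = (sqrt(837) + m_i)/d_i and (m_0, d_0) = (0, 1): a_0 = floor(sqrt(837)) = 28, since 28^2 = 784 <= 837 < 841 = 29^2.
Iterate m_{i+1} = d_i*a_i - m_i, d_{i+1} = (837 - m_{i+1}^2)/d_i, a_{i+1} = floor((a_0 + m_{i+1})/d_{i+1}):
  m_1 = 1*28 - 0 = 28, d_1 = (837 - 28^2)/1 = 53/1 = 53, a_1 = floor((28 + 28)/53) = 1.
  m_2 = 53*1 - 28 = 25, d_2 = (837 - 25^2)/53 = 212/53 = 4, a_2 = floor((28 + 25)/4) = 13.
  m_3 = 4*13 - 25 = 27, d_3 = (837 - 27^2)/4 = 108/4 = 27, a_3 = floor((28 + 27)/27) = 2.
  m_4 = 27*2 - 27 = 27, d_4 = (837 - 27^2)/27 = 108/27 = 4, a_4 = floor((28 + 27)/4) = 13.
  m_5 = 4*13 - 27 = 25, d_5 = (837 - 25^2)/4 = 212/4 = 53, a_5 = floor((28 + 25)/53) = 1.
  m_6 = 53*1 - 25 = 28, d_6 = (837 - 28^2)/53 = 53/53 = 1, a_6 = floor((28 + 28)/1) = 56.
  m_7 = 1*56 - 28 = 28, d_7 = (837 - 28^2)/1 = 53/1 = 53: (m_7, d_7) = (m_1, d_1) = (28, 53), so from here the quotients repeat a_1, ..., a_6; the period length is 6.
So sqrt(837) = [28; (1, 13, 2, 13, 1, 56)] with period length k = 6.
k is even, so the fundamental solution of x^2 - 837y^2 = 1 is (p_{k-1}, q_{k-1}) = (p_5, q_5); compute convergents through index 5.
Convergents (p_i = a_i*p_{i-1} + p_{i-2}, q_i = a_i*q_{i-1} + q_{i-2} with p_{-2}=0, p_{-1}=1, q_{-2}=1, q_{-1}=0):
  i=0: a_0=28, p_0 = 28*1 + 0 = 28, q_0 = 28*0 + 1 = 1.
  i=1: a_1=1, p_1 = 1*28 + 1 = 29, q_1 = 1*1 + 0 = 1.
  i=2: a_2=13, p_2 = 13*29 + 28 = 405, q_2 = 13*1 + 1 = 14.
  i=3: a_3=2, p_3 = 2*405 + 29 = 839, q_3 = 2*14 + 1 = 29.
  i=4: a_4=13, p_4 = 13*839 + 405 = 11312, q_4 = 13*29 + 14 = 391.
  i=5: a_5=1, p_5 = 1*11312 + 839 = 12151, q_5 = 1*391 + 29 = 420.
Check: 12151^2 - 837*420^2 = 147646801 - 147646800 = 1, so (x, y) = (12151, 420) solves the equation, and by the theorem it is the least positive solution.

(x, y) = (12151, 420)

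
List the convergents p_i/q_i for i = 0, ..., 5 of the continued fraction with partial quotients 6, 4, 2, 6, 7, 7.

Using the convergent recurrence p_i = a_i*p_{i-1} + p_{i-2}, q_i = a_i*q_{i-1} + q_{i-2} with p_{-2}=0, p_{-1}=1, q_{-2}=1, q_{-1}=0:
  i=0: a_0=6, p_0 = 6*1 + 0 = 6, q_0 = 6*0 + 1 = 1.
  i=1: a_1=4, p_1 = 4*6 + 1 = 25, q_1 = 4*1 + 0 = 4.
  i=2: a_2=2, p_2 = 2*25 + 6 = 56, q_2 = 2*4 + 1 = 9.
  i=3: a_3=6, p_3 = 6*56 + 25 = 361, q_3 = 6*9 + 4 = 58.
  i=4: a_4=7, p_4 = 7*361 + 56 = 2583, q_4 = 7*58 + 9 = 415.
  i=5: a_5=7, p_5 = 7*2583 + 361 = 18442, q_5 = 7*415 + 58 = 2963.

6/1, 25/4, 56/9, 361/58, 2583/415, 18442/2963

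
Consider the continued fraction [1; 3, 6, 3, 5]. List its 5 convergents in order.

Using the convergent recurrence p_i = a_i*p_{i-1} + p_{i-2}, q_i = a_i*q_{i-1} + q_{i-2} with p_{-2}=0, p_{-1}=1, q_{-2}=1, q_{-1}=0:
  i=0: a_0=1, p_0 = 1*1 + 0 = 1, q_0 = 1*0 + 1 = 1.
  i=1: a_1=3, p_1 = 3*1 + 1 = 4, q_1 = 3*1 + 0 = 3.
  i=2: a_2=6, p_2 = 6*4 + 1 = 25, q_2 = 6*3 + 1 = 19.
  i=3: a_3=3, p_3 = 3*25 + 4 = 79, q_3 = 3*19 + 3 = 60.
  i=4: a_4=5, p_4 = 5*79 + 25 = 420, q_4 = 5*60 + 19 = 319.

1/1, 4/3, 25/19, 79/60, 420/319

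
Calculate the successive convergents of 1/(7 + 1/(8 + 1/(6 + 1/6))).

Using the convergent recurrence p_i = a_i*p_{i-1} + p_{i-2}, q_i = a_i*q_{i-1} + q_{i-2} with p_{-2}=0, p_{-1}=1, q_{-2}=1, q_{-1}=0:
  i=0: a_0=0, p_0 = 0*1 + 0 = 0, q_0 = 0*0 + 1 = 1.
  i=1: a_1=7, p_1 = 7*0 + 1 = 1, q_1 = 7*1 + 0 = 7.
  i=2: a_2=8, p_2 = 8*1 + 0 = 8, q_2 = 8*7 + 1 = 57.
  i=3: a_3=6, p_3 = 6*8 + 1 = 49, q_3 = 6*57 + 7 = 349.
  i=4: a_4=6, p_4 = 6*49 + 8 = 302, q_4 = 6*349 + 57 = 2151.

0/1, 1/7, 8/57, 49/349, 302/2151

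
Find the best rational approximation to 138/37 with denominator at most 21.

41/11

Expand x = 138/37 as a continued fraction with the Euclidean algorithm:
  138 = 3*37 + 27, so a_0 = 3.
  37 = 1*27 + 10, so a_1 = 1.
  27 = 2*10 + 7, so a_2 = 2.
  10 = 1*7 + 3, so a_3 = 1.
  7 = 2*3 + 1, so a_4 = 2.
  3 = 3*1 + 0, so a_5 = 3.
so x = [3; 1, 2, 1, 2, 3].
Convergents (p_i = a_i*p_{i-1} + p_{i-2}, q_i = a_i*q_{i-1} + q_{i-2} with p_{-2}=0, p_{-1}=1, q_{-2}=1, q_{-1}=0), until the denominator exceeds 21:
  i=0: a_0=3, p_0 = 3*1 + 0 = 3, q_0 = 3*0 + 1 = 1.
  i=1: a_1=1, p_1 = 1*3 + 1 = 4, q_1 = 1*1 + 0 = 1.
  i=2: a_2=2, p_2 = 2*4 + 3 = 11, q_2 = 2*1 + 1 = 3.
  i=3: a_3=1, p_3 = 1*11 + 4 = 15, q_3 = 1*3 + 1 = 4.
  i=4: a_4=2, p_4 = 2*15 + 11 = 41, q_4 = 2*4 + 3 = 11.
  i=5: a_5=3, p_5 = 3*41 + 15 = 138, q_5 = 3*11 + 4 = 37.
q_5 = 37 > 21, so the last convergent with denominator <= 21 is p_4/q_4 = 41/11.
The closest fraction with denominator <= 21 is either p_4/q_4 or the intermediate fraction (k*p_4 + p_3)/(k*q_4 + q_3) with the largest k >= 1 whose denominator stays <= 21; these approach x as k grows, and every other convergent or intermediate fraction in range is farther away.
Largest k: floor((21 - q_3)/q_4) = floor((21 - 4)/11) = 1.
That gives (1*41 + 15)/(1*11 + 4) = 56/15.
Compare the errors: |x - 41/11| = |138*11 - 41*37|/(37*11) = 1/407, and |x - 56/15| = |138*15 - 56*37|/(37*15) = 2/555.
Cross-multiplying, 1*555 = 555 < 814 = 2*407, so 1/407 is smaller: the convergent 41/11 is closer to x than 56/15.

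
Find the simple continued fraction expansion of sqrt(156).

Write x_i = (sqrt(156) + m_i)/d_i with (m_0, d_0) = (0, 1). a_0 = floor(sqrt(156)) = 12, since 12^2 = 144 <= 156 < 169 = 13^2.
Iterate m_{i+1} = d_i*a_i - m_i, d_{i+1} = (156 - m_{i+1}^2)/d_i, a_{i+1} = floor((a_0 + m_{i+1})/d_{i+1}):
  m_1 = 1*12 - 0 = 12, d_1 = (156 - 12^2)/1 = 12/1 = 12, a_1 = floor((12 + 12)/12) = 2.
  m_2 = 12*2 - 12 = 12, d_2 = (156 - 12^2)/12 = 12/12 = 1, a_2 = floor((12 + 12)/1) = 24.
  m_3 = 1*24 - 12 = 12, d_3 = (156 - 12^2)/1 = 12/1 = 12: (m_3, d_3) = (m_1, d_1) = (12, 12), so from here the quotients repeat a_1, a_2; the period length is 2.
Hence the expansion of sqrt(156) is a_0 = 12 followed by the repeating block 2, 24 (period 2).

[12; (2, 24)]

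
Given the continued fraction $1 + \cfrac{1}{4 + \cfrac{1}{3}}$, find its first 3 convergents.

1/1, 5/4, 16/13

Using the convergent recurrence p_i = a_i*p_{i-1} + p_{i-2}, q_i = a_i*q_{i-1} + q_{i-2} with p_{-2}=0, p_{-1}=1, q_{-2}=1, q_{-1}=0:
  i=0: a_0=1, p_0 = 1*1 + 0 = 1, q_0 = 1*0 + 1 = 1.
  i=1: a_1=4, p_1 = 4*1 + 1 = 5, q_1 = 4*1 + 0 = 4.
  i=2: a_2=3, p_2 = 3*5 + 1 = 16, q_2 = 3*4 + 1 = 13.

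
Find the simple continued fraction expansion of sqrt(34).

[5; (1, 4, 1, 10)]

Write x_i = (sqrt(34) + m_i)/d_i with (m_0, d_0) = (0, 1). a_0 = floor(sqrt(34)) = 5, since 5^2 = 25 <= 34 < 36 = 6^2.
Iterate m_{i+1} = d_i*a_i - m_i, d_{i+1} = (34 - m_{i+1}^2)/d_i, a_{i+1} = floor((a_0 + m_{i+1})/d_{i+1}):
  m_1 = 1*5 - 0 = 5, d_1 = (34 - 5^2)/1 = 9/1 = 9, a_1 = floor((5 + 5)/9) = 1.
  m_2 = 9*1 - 5 = 4, d_2 = (34 - 4^2)/9 = 18/9 = 2, a_2 = floor((5 + 4)/2) = 4.
  m_3 = 2*4 - 4 = 4, d_3 = (34 - 4^2)/2 = 18/2 = 9, a_3 = floor((5 + 4)/9) = 1.
  m_4 = 9*1 - 4 = 5, d_4 = (34 - 5^2)/9 = 9/9 = 1, a_4 = floor((5 + 5)/1) = 10.
  m_5 = 1*10 - 5 = 5, d_5 = (34 - 5^2)/1 = 9/1 = 9: (m_5, d_5) = (m_1, d_1) = (5, 9), so from here the quotients repeat a_1, ..., a_4; the period length is 4.
Hence the expansion of sqrt(34) is a_0 = 5 followed by the repeating block 1, 4, 1, 10 (period 4).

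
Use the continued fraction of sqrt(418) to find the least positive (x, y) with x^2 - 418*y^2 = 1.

(x, y) = (33857, 1656)

First expand sqrt(418) as a continued fraction. With x_i = (sqrt(418) + m_i)/d_i and (m_0, d_0) = (0, 1): a_0 = floor(sqrt(418)) = 20, since 20^2 = 400 <= 418 < 441 = 21^2.
Iterate m_{i+1} = d_i*a_i - m_i, d_{i+1} = (418 - m_{i+1}^2)/d_i, a_{i+1} = floor((a_0 + m_{i+1})/d_{i+1}):
  m_1 = 1*20 - 0 = 20, d_1 = (418 - 20^2)/1 = 18/1 = 18, a_1 = floor((20 + 20)/18) = 2.
  m_2 = 18*2 - 20 = 16, d_2 = (418 - 16^2)/18 = 162/18 = 9, a_2 = floor((20 + 16)/9) = 4.
  m_3 = 9*4 - 16 = 20, d_3 = (418 - 20^2)/9 = 18/9 = 2, a_3 = floor((20 + 20)/2) = 20.
  m_4 = 2*20 - 20 = 20, d_4 = (418 - 20^2)/2 = 18/2 = 9, a_4 = floor((20 + 20)/9) = 4.
  m_5 = 9*4 - 20 = 16, d_5 = (418 - 16^2)/9 = 162/9 = 18, a_5 = floor((20 + 16)/18) = 2.
  m_6 = 18*2 - 16 = 20, d_6 = (418 - 20^2)/18 = 18/18 = 1, a_6 = floor((20 + 20)/1) = 40.
  m_7 = 1*40 - 20 = 20, d_7 = (418 - 20^2)/1 = 18/1 = 18: (m_7, d_7) = (m_1, d_1) = (20, 18), so from here the quotients repeat a_1, ..., a_6; the period length is 6.
So sqrt(418) = [20; (2, 4, 20, 4, 2, 40)] with period length k = 6.
k is even, so the fundamental solution of x^2 - 418y^2 = 1 is (p_{k-1}, q_{k-1}) = (p_5, q_5); compute convergents through index 5.
Convergents (p_i = a_i*p_{i-1} + p_{i-2}, q_i = a_i*q_{i-1} + q_{i-2} with p_{-2}=0, p_{-1}=1, q_{-2}=1, q_{-1}=0):
  i=0: a_0=20, p_0 = 20*1 + 0 = 20, q_0 = 20*0 + 1 = 1.
  i=1: a_1=2, p_1 = 2*20 + 1 = 41, q_1 = 2*1 + 0 = 2.
  i=2: a_2=4, p_2 = 4*41 + 20 = 184, q_2 = 4*2 + 1 = 9.
  i=3: a_3=20, p_3 = 20*184 + 41 = 3721, q_3 = 20*9 + 2 = 182.
  i=4: a_4=4, p_4 = 4*3721 + 184 = 15068, q_4 = 4*182 + 9 = 737.
  i=5: a_5=2, p_5 = 2*15068 + 3721 = 33857, q_5 = 2*737 + 182 = 1656.
Check: 33857^2 - 418*1656^2 = 1146296449 - 1146296448 = 1, so (x, y) = (33857, 1656) solves the equation, and by the theorem it is the least positive solution.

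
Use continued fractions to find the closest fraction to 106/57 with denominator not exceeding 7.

Expand x = 106/57 as a continued fraction with the Euclidean algorithm:
  106 = 1*57 + 49, so a_0 = 1.
  57 = 1*49 + 8, so a_1 = 1.
  49 = 6*8 + 1, so a_2 = 6.
  8 = 8*1 + 0, so a_3 = 8.
so x = [1; 1, 6, 8].
Convergents (p_i = a_i*p_{i-1} + p_{i-2}, q_i = a_i*q_{i-1} + q_{i-2} with p_{-2}=0, p_{-1}=1, q_{-2}=1, q_{-1}=0), until the denominator exceeds 7:
  i=0: a_0=1, p_0 = 1*1 + 0 = 1, q_0 = 1*0 + 1 = 1.
  i=1: a_1=1, p_1 = 1*1 + 1 = 2, q_1 = 1*1 + 0 = 1.
  i=2: a_2=6, p_2 = 6*2 + 1 = 13, q_2 = 6*1 + 1 = 7.
  i=3: a_3=8, p_3 = 8*13 + 2 = 106, q_3 = 8*7 + 1 = 57.
q_3 = 57 > 7, so the last convergent with denominator <= 7 is p_2/q_2 = 13/7.
The closest fraction with denominator <= 7 is either p_2/q_2 or the intermediate fraction (k*p_2 + p_1)/(k*q_2 + q_1) with the largest k >= 1 whose denominator stays <= 7; these approach x as k grows, and every other convergent or intermediate fraction in range is farther away.
Largest k: floor((7 - q_1)/q_2) = floor((7 - 1)/7) = 0.
Since k = 0, no intermediate fraction beyond p_2/q_2 has denominator <= 7, so the convergent 13/7 is the closest (its error is |106*7 - 13*57|/(57*7) = 1/399).

13/7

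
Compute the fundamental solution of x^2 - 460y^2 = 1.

(x, y) = (2535751, 118230)

First expand sqrt(460) as a continued fraction. With x_i = (sqrt(460) + m_i)/d_i and (m_0, d_0) = (0, 1): a_0 = floor(sqrt(460)) = 21, since 21^2 = 441 <= 460 < 484 = 22^2.
Iterate m_{i+1} = d_i*a_i - m_i, d_{i+1} = (460 - m_{i+1}^2)/d_i, a_{i+1} = floor((a_0 + m_{i+1})/d_{i+1}):
  m_1 = 1*21 - 0 = 21, d_1 = (460 - 21^2)/1 = 19/1 = 19, a_1 = floor((21 + 21)/19) = 2.
  m_2 = 19*2 - 21 = 17, d_2 = (460 - 17^2)/19 = 171/19 = 9, a_2 = floor((21 + 17)/9) = 4.
  m_3 = 9*4 - 17 = 19, d_3 = (460 - 19^2)/9 = 99/9 = 11, a_3 = floor((21 + 19)/11) = 3.
  m_4 = 11*3 - 19 = 14, d_4 = (460 - 14^2)/11 = 264/11 = 24, a_4 = floor((21 + 14)/24) = 1.
  m_5 = 24*1 - 14 = 10, d_5 = (460 - 10^2)/24 = 360/24 = 15, a_5 = floor((21 + 10)/15) = 2.
  m_6 = 15*2 - 10 = 20, d_6 = (460 - 20^2)/15 = 60/15 = 4, a_6 = floor((21 + 20)/4) = 10.
  m_7 = 4*10 - 20 = 20, d_7 = (460 - 20^2)/4 = 60/4 = 15, a_7 = floor((21 + 20)/15) = 2.
  m_8 = 15*2 - 20 = 10, d_8 = (460 - 10^2)/15 = 360/15 = 24, a_8 = floor((21 + 10)/24) = 1.
  m_9 = 24*1 - 10 = 14, d_9 = (460 - 14^2)/24 = 264/24 = 11, a_9 = floor((21 + 14)/11) = 3.
  m_10 = 11*3 - 14 = 19, d_10 = (460 - 19^2)/11 = 99/11 = 9, a_10 = floor((21 + 19)/9) = 4.
  m_11 = 9*4 - 19 = 17, d_11 = (460 - 17^2)/9 = 171/9 = 19, a_11 = floor((21 + 17)/19) = 2.
  m_12 = 19*2 - 17 = 21, d_12 = (460 - 21^2)/19 = 19/19 = 1, a_12 = floor((21 + 21)/1) = 42.
  m_13 = 1*42 - 21 = 21, d_13 = (460 - 21^2)/1 = 19/1 = 19: (m_13, d_13) = (m_1, d_1) = (21, 19), so from here the quotients repeat a_1, ..., a_12; the period length is 12.
So sqrt(460) = [21; (2, 4, 3, 1, 2, 10, 2, 1, 3, 4, 2, 42)] with period length k = 12.
k is even, so the fundamental solution of x^2 - 460y^2 = 1 is (p_{k-1}, q_{k-1}) = (p_11, q_11); compute convergents through index 11.
Convergents (p_i = a_i*p_{i-1} + p_{i-2}, q_i = a_i*q_{i-1} + q_{i-2} with p_{-2}=0, p_{-1}=1, q_{-2}=1, q_{-1}=0):
  i=0: a_0=21, p_0 = 21*1 + 0 = 21, q_0 = 21*0 + 1 = 1.
  i=1: a_1=2, p_1 = 2*21 + 1 = 43, q_1 = 2*1 + 0 = 2.
  i=2: a_2=4, p_2 = 4*43 + 21 = 193, q_2 = 4*2 + 1 = 9.
  i=3: a_3=3, p_3 = 3*193 + 43 = 622, q_3 = 3*9 + 2 = 29.
  i=4: a_4=1, p_4 = 1*622 + 193 = 815, q_4 = 1*29 + 9 = 38.
  i=5: a_5=2, p_5 = 2*815 + 622 = 2252, q_5 = 2*38 + 29 = 105.
  i=6: a_6=10, p_6 = 10*2252 + 815 = 23335, q_6 = 10*105 + 38 = 1088.
  i=7: a_7=2, p_7 = 2*23335 + 2252 = 48922, q_7 = 2*1088 + 105 = 2281.
  i=8: a_8=1, p_8 = 1*48922 + 23335 = 72257, q_8 = 1*2281 + 1088 = 3369.
  i=9: a_9=3, p_9 = 3*72257 + 48922 = 265693, q_9 = 3*3369 + 2281 = 12388.
  i=10: a_10=4, p_10 = 4*265693 + 72257 = 1135029, q_10 = 4*12388 + 3369 = 52921.
  i=11: a_11=2, p_11 = 2*1135029 + 265693 = 2535751, q_11 = 2*52921 + 12388 = 118230.
Check: 2535751^2 - 460*118230^2 = 6430033134001 - 6430033134000 = 1, so (x, y) = (2535751, 118230) solves the equation, and by the theorem it is the least positive solution.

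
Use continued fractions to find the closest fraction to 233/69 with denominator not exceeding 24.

Expand x = 233/69 as a continued fraction with the Euclidean algorithm:
  233 = 3*69 + 26, so a_0 = 3.
  69 = 2*26 + 17, so a_1 = 2.
  26 = 1*17 + 9, so a_2 = 1.
  17 = 1*9 + 8, so a_3 = 1.
  9 = 1*8 + 1, so a_4 = 1.
  8 = 8*1 + 0, so a_5 = 8.
so x = [3; 2, 1, 1, 1, 8].
Convergents (p_i = a_i*p_{i-1} + p_{i-2}, q_i = a_i*q_{i-1} + q_{i-2} with p_{-2}=0, p_{-1}=1, q_{-2}=1, q_{-1}=0), until the denominator exceeds 24:
  i=0: a_0=3, p_0 = 3*1 + 0 = 3, q_0 = 3*0 + 1 = 1.
  i=1: a_1=2, p_1 = 2*3 + 1 = 7, q_1 = 2*1 + 0 = 2.
  i=2: a_2=1, p_2 = 1*7 + 3 = 10, q_2 = 1*2 + 1 = 3.
  i=3: a_3=1, p_3 = 1*10 + 7 = 17, q_3 = 1*3 + 2 = 5.
  i=4: a_4=1, p_4 = 1*17 + 10 = 27, q_4 = 1*5 + 3 = 8.
  i=5: a_5=8, p_5 = 8*27 + 17 = 233, q_5 = 8*8 + 5 = 69.
q_5 = 69 > 24, so the last convergent with denominator <= 24 is p_4/q_4 = 27/8.
The closest fraction with denominator <= 24 is either p_4/q_4 or the intermediate fraction (k*p_4 + p_3)/(k*q_4 + q_3) with the largest k >= 1 whose denominator stays <= 24; these approach x as k grows, and every other convergent or intermediate fraction in range is farther away.
Largest k: floor((24 - q_3)/q_4) = floor((24 - 5)/8) = 2.
That gives (2*27 + 17)/(2*8 + 5) = 71/21.
Compare the errors: |x - 27/8| = |233*8 - 27*69|/(69*8) = 1/552, and |x - 71/21| = |233*21 - 71*69|/(69*21) = 6/1449.
Cross-multiplying, 1*1449 = 1449 < 3312 = 6*552, so 1/552 is smaller: the convergent 27/8 is closer to x than 71/21.

27/8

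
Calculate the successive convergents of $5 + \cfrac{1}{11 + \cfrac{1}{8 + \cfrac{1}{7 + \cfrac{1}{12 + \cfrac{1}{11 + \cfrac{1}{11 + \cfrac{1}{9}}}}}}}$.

5/1, 56/11, 453/89, 3227/634, 39177/7697, 434174/85301, 4815091/946008, 43769993/8599373

Using the convergent recurrence p_i = a_i*p_{i-1} + p_{i-2}, q_i = a_i*q_{i-1} + q_{i-2} with p_{-2}=0, p_{-1}=1, q_{-2}=1, q_{-1}=0:
  i=0: a_0=5, p_0 = 5*1 + 0 = 5, q_0 = 5*0 + 1 = 1.
  i=1: a_1=11, p_1 = 11*5 + 1 = 56, q_1 = 11*1 + 0 = 11.
  i=2: a_2=8, p_2 = 8*56 + 5 = 453, q_2 = 8*11 + 1 = 89.
  i=3: a_3=7, p_3 = 7*453 + 56 = 3227, q_3 = 7*89 + 11 = 634.
  i=4: a_4=12, p_4 = 12*3227 + 453 = 39177, q_4 = 12*634 + 89 = 7697.
  i=5: a_5=11, p_5 = 11*39177 + 3227 = 434174, q_5 = 11*7697 + 634 = 85301.
  i=6: a_6=11, p_6 = 11*434174 + 39177 = 4815091, q_6 = 11*85301 + 7697 = 946008.
  i=7: a_7=9, p_7 = 9*4815091 + 434174 = 43769993, q_7 = 9*946008 + 85301 = 8599373.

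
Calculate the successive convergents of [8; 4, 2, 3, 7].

Using the convergent recurrence p_i = a_i*p_{i-1} + p_{i-2}, q_i = a_i*q_{i-1} + q_{i-2} with p_{-2}=0, p_{-1}=1, q_{-2}=1, q_{-1}=0:
  i=0: a_0=8, p_0 = 8*1 + 0 = 8, q_0 = 8*0 + 1 = 1.
  i=1: a_1=4, p_1 = 4*8 + 1 = 33, q_1 = 4*1 + 0 = 4.
  i=2: a_2=2, p_2 = 2*33 + 8 = 74, q_2 = 2*4 + 1 = 9.
  i=3: a_3=3, p_3 = 3*74 + 33 = 255, q_3 = 3*9 + 4 = 31.
  i=4: a_4=7, p_4 = 7*255 + 74 = 1859, q_4 = 7*31 + 9 = 226.

8/1, 33/4, 74/9, 255/31, 1859/226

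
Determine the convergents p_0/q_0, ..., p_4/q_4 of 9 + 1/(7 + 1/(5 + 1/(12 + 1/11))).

Using the convergent recurrence p_i = a_i*p_{i-1} + p_{i-2}, q_i = a_i*q_{i-1} + q_{i-2} with p_{-2}=0, p_{-1}=1, q_{-2}=1, q_{-1}=0:
  i=0: a_0=9, p_0 = 9*1 + 0 = 9, q_0 = 9*0 + 1 = 1.
  i=1: a_1=7, p_1 = 7*9 + 1 = 64, q_1 = 7*1 + 0 = 7.
  i=2: a_2=5, p_2 = 5*64 + 9 = 329, q_2 = 5*7 + 1 = 36.
  i=3: a_3=12, p_3 = 12*329 + 64 = 4012, q_3 = 12*36 + 7 = 439.
  i=4: a_4=11, p_4 = 11*4012 + 329 = 44461, q_4 = 11*439 + 36 = 4865.

9/1, 64/7, 329/36, 4012/439, 44461/4865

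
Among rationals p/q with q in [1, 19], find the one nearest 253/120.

19/9

Expand x = 253/120 as a continued fraction with the Euclidean algorithm:
  253 = 2*120 + 13, so a_0 = 2.
  120 = 9*13 + 3, so a_1 = 9.
  13 = 4*3 + 1, so a_2 = 4.
  3 = 3*1 + 0, so a_3 = 3.
so x = [2; 9, 4, 3].
Convergents (p_i = a_i*p_{i-1} + p_{i-2}, q_i = a_i*q_{i-1} + q_{i-2} with p_{-2}=0, p_{-1}=1, q_{-2}=1, q_{-1}=0), until the denominator exceeds 19:
  i=0: a_0=2, p_0 = 2*1 + 0 = 2, q_0 = 2*0 + 1 = 1.
  i=1: a_1=9, p_1 = 9*2 + 1 = 19, q_1 = 9*1 + 0 = 9.
  i=2: a_2=4, p_2 = 4*19 + 2 = 78, q_2 = 4*9 + 1 = 37.
q_2 = 37 > 19, so the last convergent with denominator <= 19 is p_1/q_1 = 19/9.
The closest fraction with denominator <= 19 is either p_1/q_1 or the intermediate fraction (k*p_1 + p_0)/(k*q_1 + q_0) with the largest k >= 1 whose denominator stays <= 19; these approach x as k grows, and every other convergent or intermediate fraction in range is farther away.
Largest k: floor((19 - q_0)/q_1) = floor((19 - 1)/9) = 2.
That gives (2*19 + 2)/(2*9 + 1) = 40/19.
Compare the errors: |x - 19/9| = |253*9 - 19*120|/(120*9) = 3/1080, and |x - 40/19| = |253*19 - 40*120|/(120*19) = 7/2280.
Cross-multiplying, 3*2280 = 6840 < 7560 = 7*1080, so 3/1080 is smaller: the convergent 19/9 is closer to x than 40/19.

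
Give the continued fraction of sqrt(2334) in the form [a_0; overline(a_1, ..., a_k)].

[48; overline(3, 4, 1, 3, 19, 16, 19, 3, 1, 4, 3, 96)]

Write x_i = (sqrt(2334) + m_i)/d_i with (m_0, d_0) = (0, 1). a_0 = floor(sqrt(2334)) = 48, since 48^2 = 2304 <= 2334 < 2401 = 49^2.
Iterate m_{i+1} = d_i*a_i - m_i, d_{i+1} = (2334 - m_{i+1}^2)/d_i, a_{i+1} = floor((a_0 + m_{i+1})/d_{i+1}):
  m_1 = 1*48 - 0 = 48, d_1 = (2334 - 48^2)/1 = 30/1 = 30, a_1 = floor((48 + 48)/30) = 3.
  m_2 = 30*3 - 48 = 42, d_2 = (2334 - 42^2)/30 = 570/30 = 19, a_2 = floor((48 + 42)/19) = 4.
  m_3 = 19*4 - 42 = 34, d_3 = (2334 - 34^2)/19 = 1178/19 = 62, a_3 = floor((48 + 34)/62) = 1.
  m_4 = 62*1 - 34 = 28, d_4 = (2334 - 28^2)/62 = 1550/62 = 25, a_4 = floor((48 + 28)/25) = 3.
  m_5 = 25*3 - 28 = 47, d_5 = (2334 - 47^2)/25 = 125/25 = 5, a_5 = floor((48 + 47)/5) = 19.
  m_6 = 5*19 - 47 = 48, d_6 = (2334 - 48^2)/5 = 30/5 = 6, a_6 = floor((48 + 48)/6) = 16.
  m_7 = 6*16 - 48 = 48, d_7 = (2334 - 48^2)/6 = 30/6 = 5, a_7 = floor((48 + 48)/5) = 19.
  m_8 = 5*19 - 48 = 47, d_8 = (2334 - 47^2)/5 = 125/5 = 25, a_8 = floor((48 + 47)/25) = 3.
  m_9 = 25*3 - 47 = 28, d_9 = (2334 - 28^2)/25 = 1550/25 = 62, a_9 = floor((48 + 28)/62) = 1.
  m_10 = 62*1 - 28 = 34, d_10 = (2334 - 34^2)/62 = 1178/62 = 19, a_10 = floor((48 + 34)/19) = 4.
  m_11 = 19*4 - 34 = 42, d_11 = (2334 - 42^2)/19 = 570/19 = 30, a_11 = floor((48 + 42)/30) = 3.
  m_12 = 30*3 - 42 = 48, d_12 = (2334 - 48^2)/30 = 30/30 = 1, a_12 = floor((48 + 48)/1) = 96.
  m_13 = 1*96 - 48 = 48, d_13 = (2334 - 48^2)/1 = 30/1 = 30: (m_13, d_13) = (m_1, d_1) = (48, 30), so from here the quotients repeat a_1, ..., a_12; the period length is 12.
Hence the expansion of sqrt(2334) is a_0 = 48 followed by the repeating block 3, 4, 1, 3, 19, 16, 19, 3, 1, 4, 3, 96 (period 12).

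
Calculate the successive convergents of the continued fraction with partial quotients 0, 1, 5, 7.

Using the convergent recurrence p_i = a_i*p_{i-1} + p_{i-2}, q_i = a_i*q_{i-1} + q_{i-2} with p_{-2}=0, p_{-1}=1, q_{-2}=1, q_{-1}=0:
  i=0: a_0=0, p_0 = 0*1 + 0 = 0, q_0 = 0*0 + 1 = 1.
  i=1: a_1=1, p_1 = 1*0 + 1 = 1, q_1 = 1*1 + 0 = 1.
  i=2: a_2=5, p_2 = 5*1 + 0 = 5, q_2 = 5*1 + 1 = 6.
  i=3: a_3=7, p_3 = 7*5 + 1 = 36, q_3 = 7*6 + 1 = 43.

0/1, 1/1, 5/6, 36/43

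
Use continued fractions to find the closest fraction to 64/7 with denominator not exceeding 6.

Expand x = 64/7 as a continued fraction with the Euclidean algorithm:
  64 = 9*7 + 1, so a_0 = 9.
  7 = 7*1 + 0, so a_1 = 7.
so x = [9; 7].
Convergents (p_i = a_i*p_{i-1} + p_{i-2}, q_i = a_i*q_{i-1} + q_{i-2} with p_{-2}=0, p_{-1}=1, q_{-2}=1, q_{-1}=0), until the denominator exceeds 6:
  i=0: a_0=9, p_0 = 9*1 + 0 = 9, q_0 = 9*0 + 1 = 1.
  i=1: a_1=7, p_1 = 7*9 + 1 = 64, q_1 = 7*1 + 0 = 7.
q_1 = 7 > 6, so the last convergent with denominator <= 6 is p_0/q_0 = 9/1.
The closest fraction with denominator <= 6 is either p_0/q_0 or the intermediate fraction (k*p_0 + p_{-1})/(k*q_0 + q_{-1}) with the largest k >= 1 whose denominator stays <= 6; these approach x as k grows, and every other convergent or intermediate fraction in range is farther away.
Largest k: floor((6 - q_{-1})/q_0) = floor((6 - 0)/1) = 6 (using the seeds p_{-1} = 1, q_{-1} = 0).
That gives (6*9 + 1)/(6*1 + 0) = 55/6.
Compare the errors: |x - 9/1| = |64*1 - 9*7|/(7*1) = 1/7, and |x - 55/6| = |64*6 - 55*7|/(7*6) = 1/42.
Cross-multiplying, 1*7 = 7 < 42 = 1*42, so 1/42 is smaller: the intermediate fraction 55/6 is closer to x than 9/1.

55/6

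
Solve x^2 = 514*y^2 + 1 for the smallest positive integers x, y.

First expand sqrt(514) as a continued fraction. With x_i = (sqrt(514) + m_i)/d_i and (m_0, d_0) = (0, 1): a_0 = floor(sqrt(514)) = 22, since 22^2 = 484 <= 514 < 529 = 23^2.
Iterate m_{i+1} = d_i*a_i - m_i, d_{i+1} = (514 - m_{i+1}^2)/d_i, a_{i+1} = floor((a_0 + m_{i+1})/d_{i+1}):
  m_1 = 1*22 - 0 = 22, d_1 = (514 - 22^2)/1 = 30/1 = 30, a_1 = floor((22 + 22)/30) = 1.
  m_2 = 30*1 - 22 = 8, d_2 = (514 - 8^2)/30 = 450/30 = 15, a_2 = floor((22 + 8)/15) = 2.
  m_3 = 15*2 - 8 = 22, d_3 = (514 - 22^2)/15 = 30/15 = 2, a_3 = floor((22 + 22)/2) = 22.
  m_4 = 2*22 - 22 = 22, d_4 = (514 - 22^2)/2 = 30/2 = 15, a_4 = floor((22 + 22)/15) = 2.
  m_5 = 15*2 - 22 = 8, d_5 = (514 - 8^2)/15 = 450/15 = 30, a_5 = floor((22 + 8)/30) = 1.
  m_6 = 30*1 - 8 = 22, d_6 = (514 - 22^2)/30 = 30/30 = 1, a_6 = floor((22 + 22)/1) = 44.
  m_7 = 1*44 - 22 = 22, d_7 = (514 - 22^2)/1 = 30/1 = 30: (m_7, d_7) = (m_1, d_1) = (22, 30), so from here the quotients repeat a_1, ..., a_6; the period length is 6.
So sqrt(514) = [22; (1, 2, 22, 2, 1, 44)] with period length k = 6.
k is even, so the fundamental solution of x^2 - 514y^2 = 1 is (p_{k-1}, q_{k-1}) = (p_5, q_5); compute convergents through index 5.
Convergents (p_i = a_i*p_{i-1} + p_{i-2}, q_i = a_i*q_{i-1} + q_{i-2} with p_{-2}=0, p_{-1}=1, q_{-2}=1, q_{-1}=0):
  i=0: a_0=22, p_0 = 22*1 + 0 = 22, q_0 = 22*0 + 1 = 1.
  i=1: a_1=1, p_1 = 1*22 + 1 = 23, q_1 = 1*1 + 0 = 1.
  i=2: a_2=2, p_2 = 2*23 + 22 = 68, q_2 = 2*1 + 1 = 3.
  i=3: a_3=22, p_3 = 22*68 + 23 = 1519, q_3 = 22*3 + 1 = 67.
  i=4: a_4=2, p_4 = 2*1519 + 68 = 3106, q_4 = 2*67 + 3 = 137.
  i=5: a_5=1, p_5 = 1*3106 + 1519 = 4625, q_5 = 1*137 + 67 = 204.
Check: 4625^2 - 514*204^2 = 21390625 - 21390624 = 1, so (x, y) = (4625, 204) solves the equation, and by the theorem it is the least positive solution.

(x, y) = (4625, 204)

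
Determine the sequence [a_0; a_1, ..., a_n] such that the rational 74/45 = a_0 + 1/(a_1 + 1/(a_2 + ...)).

Run the Euclidean algorithm on 74 and 45; the successive quotients are the partial quotients a_0, a_1, ... (each step inverts the fractional part left over by the previous one):
  74 = 1*45 + 29, so a_0 = 1.
  45 = 1*29 + 16, so a_1 = 1.
  29 = 1*16 + 13, so a_2 = 1.
  16 = 1*13 + 3, so a_3 = 1.
  13 = 4*3 + 1, so a_4 = 4.
  3 = 3*1 + 0, so a_5 = 3.
The remainder reaches 0 after 6 divisions, so the expansion has 6 partial quotients, read off in order.

[1; 1, 1, 1, 4, 3]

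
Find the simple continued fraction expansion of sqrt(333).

Write x_i = (sqrt(333) + m_i)/d_i with (m_0, d_0) = (0, 1). a_0 = floor(sqrt(333)) = 18, since 18^2 = 324 <= 333 < 361 = 19^2.
Iterate m_{i+1} = d_i*a_i - m_i, d_{i+1} = (333 - m_{i+1}^2)/d_i, a_{i+1} = floor((a_0 + m_{i+1})/d_{i+1}):
  m_1 = 1*18 - 0 = 18, d_1 = (333 - 18^2)/1 = 9/1 = 9, a_1 = floor((18 + 18)/9) = 4.
  m_2 = 9*4 - 18 = 18, d_2 = (333 - 18^2)/9 = 9/9 = 1, a_2 = floor((18 + 18)/1) = 36.
  m_3 = 1*36 - 18 = 18, d_3 = (333 - 18^2)/1 = 9/1 = 9: (m_3, d_3) = (m_1, d_1) = (18, 9), so from here the quotients repeat a_1, a_2; the period length is 2.
Hence the expansion of sqrt(333) is a_0 = 18 followed by the repeating block 4, 36 (period 2).

[18; (4, 36)]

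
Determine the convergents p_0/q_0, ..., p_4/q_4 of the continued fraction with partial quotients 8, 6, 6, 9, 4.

8/1, 49/6, 302/37, 2767/339, 11370/1393

Using the convergent recurrence p_i = a_i*p_{i-1} + p_{i-2}, q_i = a_i*q_{i-1} + q_{i-2} with p_{-2}=0, p_{-1}=1, q_{-2}=1, q_{-1}=0:
  i=0: a_0=8, p_0 = 8*1 + 0 = 8, q_0 = 8*0 + 1 = 1.
  i=1: a_1=6, p_1 = 6*8 + 1 = 49, q_1 = 6*1 + 0 = 6.
  i=2: a_2=6, p_2 = 6*49 + 8 = 302, q_2 = 6*6 + 1 = 37.
  i=3: a_3=9, p_3 = 9*302 + 49 = 2767, q_3 = 9*37 + 6 = 339.
  i=4: a_4=4, p_4 = 4*2767 + 302 = 11370, q_4 = 4*339 + 37 = 1393.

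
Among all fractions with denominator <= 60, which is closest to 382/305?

Expand x = 382/305 as a continued fraction with the Euclidean algorithm:
  382 = 1*305 + 77, so a_0 = 1.
  305 = 3*77 + 74, so a_1 = 3.
  77 = 1*74 + 3, so a_2 = 1.
  74 = 24*3 + 2, so a_3 = 24.
  3 = 1*2 + 1, so a_4 = 1.
  2 = 2*1 + 0, so a_5 = 2.
so x = [1; 3, 1, 24, 1, 2].
Convergents (p_i = a_i*p_{i-1} + p_{i-2}, q_i = a_i*q_{i-1} + q_{i-2} with p_{-2}=0, p_{-1}=1, q_{-2}=1, q_{-1}=0), until the denominator exceeds 60:
  i=0: a_0=1, p_0 = 1*1 + 0 = 1, q_0 = 1*0 + 1 = 1.
  i=1: a_1=3, p_1 = 3*1 + 1 = 4, q_1 = 3*1 + 0 = 3.
  i=2: a_2=1, p_2 = 1*4 + 1 = 5, q_2 = 1*3 + 1 = 4.
  i=3: a_3=24, p_3 = 24*5 + 4 = 124, q_3 = 24*4 + 3 = 99.
q_3 = 99 > 60, so the last convergent with denominator <= 60 is p_2/q_2 = 5/4.
The closest fraction with denominator <= 60 is either p_2/q_2 or the intermediate fraction (k*p_2 + p_1)/(k*q_2 + q_1) with the largest k >= 1 whose denominator stays <= 60; these approach x as k grows, and every other convergent or intermediate fraction in range is farther away.
Largest k: floor((60 - q_1)/q_2) = floor((60 - 3)/4) = 14.
That gives (14*5 + 4)/(14*4 + 3) = 74/59.
Compare the errors: |x - 5/4| = |382*4 - 5*305|/(305*4) = 3/1220, and |x - 74/59| = |382*59 - 74*305|/(305*59) = 32/17995.
Cross-multiplying, 32*1220 = 39040 < 53985 = 3*17995, so 32/17995 is smaller: the intermediate fraction 74/59 is closer to x than 5/4.

74/59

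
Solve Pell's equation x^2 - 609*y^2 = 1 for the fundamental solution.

(x, y) = (605695, 24544)

First expand sqrt(609) as a continued fraction. With x_i = (sqrt(609) + m_i)/d_i and (m_0, d_0) = (0, 1): a_0 = floor(sqrt(609)) = 24, since 24^2 = 576 <= 609 < 625 = 25^2.
Iterate m_{i+1} = d_i*a_i - m_i, d_{i+1} = (609 - m_{i+1}^2)/d_i, a_{i+1} = floor((a_0 + m_{i+1})/d_{i+1}):
  m_1 = 1*24 - 0 = 24, d_1 = (609 - 24^2)/1 = 33/1 = 33, a_1 = floor((24 + 24)/33) = 1.
  m_2 = 33*1 - 24 = 9, d_2 = (609 - 9^2)/33 = 528/33 = 16, a_2 = floor((24 + 9)/16) = 2.
  m_3 = 16*2 - 9 = 23, d_3 = (609 - 23^2)/16 = 80/16 = 5, a_3 = floor((24 + 23)/5) = 9.
  m_4 = 5*9 - 23 = 22, d_4 = (609 - 22^2)/5 = 125/5 = 25, a_4 = floor((24 + 22)/25) = 1.
  m_5 = 25*1 - 22 = 3, d_5 = (609 - 3^2)/25 = 600/25 = 24, a_5 = floor((24 + 3)/24) = 1.
  m_6 = 24*1 - 3 = 21, d_6 = (609 - 21^2)/24 = 168/24 = 7, a_6 = floor((24 + 21)/7) = 6.
  m_7 = 7*6 - 21 = 21, d_7 = (609 - 21^2)/7 = 168/7 = 24, a_7 = floor((24 + 21)/24) = 1.
  m_8 = 24*1 - 21 = 3, d_8 = (609 - 3^2)/24 = 600/24 = 25, a_8 = floor((24 + 3)/25) = 1.
  m_9 = 25*1 - 3 = 22, d_9 = (609 - 22^2)/25 = 125/25 = 5, a_9 = floor((24 + 22)/5) = 9.
  m_10 = 5*9 - 22 = 23, d_10 = (609 - 23^2)/5 = 80/5 = 16, a_10 = floor((24 + 23)/16) = 2.
  m_11 = 16*2 - 23 = 9, d_11 = (609 - 9^2)/16 = 528/16 = 33, a_11 = floor((24 + 9)/33) = 1.
  m_12 = 33*1 - 9 = 24, d_12 = (609 - 24^2)/33 = 33/33 = 1, a_12 = floor((24 + 24)/1) = 48.
  m_13 = 1*48 - 24 = 24, d_13 = (609 - 24^2)/1 = 33/1 = 33: (m_13, d_13) = (m_1, d_1) = (24, 33), so from here the quotients repeat a_1, ..., a_12; the period length is 12.
So sqrt(609) = [24; (1, 2, 9, 1, 1, 6, 1, 1, 9, 2, 1, 48)] with period length k = 12.
k is even, so the fundamental solution of x^2 - 609y^2 = 1 is (p_{k-1}, q_{k-1}) = (p_11, q_11); compute convergents through index 11.
Convergents (p_i = a_i*p_{i-1} + p_{i-2}, q_i = a_i*q_{i-1} + q_{i-2} with p_{-2}=0, p_{-1}=1, q_{-2}=1, q_{-1}=0):
  i=0: a_0=24, p_0 = 24*1 + 0 = 24, q_0 = 24*0 + 1 = 1.
  i=1: a_1=1, p_1 = 1*24 + 1 = 25, q_1 = 1*1 + 0 = 1.
  i=2: a_2=2, p_2 = 2*25 + 24 = 74, q_2 = 2*1 + 1 = 3.
  i=3: a_3=9, p_3 = 9*74 + 25 = 691, q_3 = 9*3 + 1 = 28.
  i=4: a_4=1, p_4 = 1*691 + 74 = 765, q_4 = 1*28 + 3 = 31.
  i=5: a_5=1, p_5 = 1*765 + 691 = 1456, q_5 = 1*31 + 28 = 59.
  i=6: a_6=6, p_6 = 6*1456 + 765 = 9501, q_6 = 6*59 + 31 = 385.
  i=7: a_7=1, p_7 = 1*9501 + 1456 = 10957, q_7 = 1*385 + 59 = 444.
  i=8: a_8=1, p_8 = 1*10957 + 9501 = 20458, q_8 = 1*444 + 385 = 829.
  i=9: a_9=9, p_9 = 9*20458 + 10957 = 195079, q_9 = 9*829 + 444 = 7905.
  i=10: a_10=2, p_10 = 2*195079 + 20458 = 410616, q_10 = 2*7905 + 829 = 16639.
  i=11: a_11=1, p_11 = 1*410616 + 195079 = 605695, q_11 = 1*16639 + 7905 = 24544.
Check: 605695^2 - 609*24544^2 = 366866433025 - 366866433024 = 1, so (x, y) = (605695, 24544) solves the equation, and by the theorem it is the least positive solution.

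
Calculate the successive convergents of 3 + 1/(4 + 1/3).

Using the convergent recurrence p_i = a_i*p_{i-1} + p_{i-2}, q_i = a_i*q_{i-1} + q_{i-2} with p_{-2}=0, p_{-1}=1, q_{-2}=1, q_{-1}=0:
  i=0: a_0=3, p_0 = 3*1 + 0 = 3, q_0 = 3*0 + 1 = 1.
  i=1: a_1=4, p_1 = 4*3 + 1 = 13, q_1 = 4*1 + 0 = 4.
  i=2: a_2=3, p_2 = 3*13 + 3 = 42, q_2 = 3*4 + 1 = 13.

3/1, 13/4, 42/13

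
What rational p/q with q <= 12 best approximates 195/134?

16/11

Expand x = 195/134 as a continued fraction with the Euclidean algorithm:
  195 = 1*134 + 61, so a_0 = 1.
  134 = 2*61 + 12, so a_1 = 2.
  61 = 5*12 + 1, so a_2 = 5.
  12 = 12*1 + 0, so a_3 = 12.
so x = [1; 2, 5, 12].
Convergents (p_i = a_i*p_{i-1} + p_{i-2}, q_i = a_i*q_{i-1} + q_{i-2} with p_{-2}=0, p_{-1}=1, q_{-2}=1, q_{-1}=0), until the denominator exceeds 12:
  i=0: a_0=1, p_0 = 1*1 + 0 = 1, q_0 = 1*0 + 1 = 1.
  i=1: a_1=2, p_1 = 2*1 + 1 = 3, q_1 = 2*1 + 0 = 2.
  i=2: a_2=5, p_2 = 5*3 + 1 = 16, q_2 = 5*2 + 1 = 11.
  i=3: a_3=12, p_3 = 12*16 + 3 = 195, q_3 = 12*11 + 2 = 134.
q_3 = 134 > 12, so the last convergent with denominator <= 12 is p_2/q_2 = 16/11.
The closest fraction with denominator <= 12 is either p_2/q_2 or the intermediate fraction (k*p_2 + p_1)/(k*q_2 + q_1) with the largest k >= 1 whose denominator stays <= 12; these approach x as k grows, and every other convergent or intermediate fraction in range is farther away.
Largest k: floor((12 - q_1)/q_2) = floor((12 - 2)/11) = 0.
Since k = 0, no intermediate fraction beyond p_2/q_2 has denominator <= 12, so the convergent 16/11 is the closest (its error is |195*11 - 16*134|/(134*11) = 1/1474).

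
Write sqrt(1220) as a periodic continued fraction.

Write x_i = (sqrt(1220) + m_i)/d_i with (m_0, d_0) = (0, 1). a_0 = floor(sqrt(1220)) = 34, since 34^2 = 1156 <= 1220 < 1225 = 35^2.
Iterate m_{i+1} = d_i*a_i - m_i, d_{i+1} = (1220 - m_{i+1}^2)/d_i, a_{i+1} = floor((a_0 + m_{i+1})/d_{i+1}):
  m_1 = 1*34 - 0 = 34, d_1 = (1220 - 34^2)/1 = 64/1 = 64, a_1 = floor((34 + 34)/64) = 1.
  m_2 = 64*1 - 34 = 30, d_2 = (1220 - 30^2)/64 = 320/64 = 5, a_2 = floor((34 + 30)/5) = 12.
  m_3 = 5*12 - 30 = 30, d_3 = (1220 - 30^2)/5 = 320/5 = 64, a_3 = floor((34 + 30)/64) = 1.
  m_4 = 64*1 - 30 = 34, d_4 = (1220 - 34^2)/64 = 64/64 = 1, a_4 = floor((34 + 34)/1) = 68.
  m_5 = 1*68 - 34 = 34, d_5 = (1220 - 34^2)/1 = 64/1 = 64: (m_5, d_5) = (m_1, d_1) = (34, 64), so from here the quotients repeat a_1, ..., a_4; the period length is 4.
Hence the expansion of sqrt(1220) is a_0 = 34 followed by the repeating block 1, 12, 1, 68 (period 4).

[34; (1, 12, 1, 68)]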